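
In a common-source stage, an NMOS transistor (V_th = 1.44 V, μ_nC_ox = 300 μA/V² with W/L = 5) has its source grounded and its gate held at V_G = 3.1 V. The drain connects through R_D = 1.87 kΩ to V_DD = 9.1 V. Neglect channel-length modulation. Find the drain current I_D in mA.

I_D = 2.07 mA

V_GS = V_G = 3.1 V, so V_ov = 3.1 − 1.44 = 1.66 V.
k_n = μ_nC_ox · (W/L) = 1.5 mA/V².
Assume saturation: I_D = ½ k_n V_ov² = 0.5 × 1.5 × 1.66² = 2.07 mA, giving V_DS = V_DD − I_D R_D = 9.1 − 2.07 × 1.87 = 5.24 V.
V_DS = 5.24 V ≥ V_ov = 1.66 V, confirming saturation.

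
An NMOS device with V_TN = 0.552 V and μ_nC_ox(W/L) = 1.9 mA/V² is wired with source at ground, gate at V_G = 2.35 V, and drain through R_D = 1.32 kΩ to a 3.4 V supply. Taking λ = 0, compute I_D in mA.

I_D = 2.01 mA

V_GS = V_G = 2.35 V, so V_ov = 2.35 − 0.552 = 1.8 V.
Assume saturation: I_D = ½ k_n V_ov² = 0.5 × 1.9 × 1.8² = 3.07 mA, giving V_DS = V_DD − I_D R_D = 3.4 − 3.07 × 1.32 = -0.654 V.
But -0.654 V < V_ov = 1.8 V, so the device is actually in triode.
In triode I_D = k_n[V_ov V_DS − ½ V_DS²] and I_D = (V_DD − V_DS)/R_D. Equating: 1.25 V_DS² − 5.509 V_DS + 3.4 = 0, giving V_DS = 0.743 V (the root below V_ov).
I_D = (3.4 − 0.743) / 1.32 = 2.01 mA.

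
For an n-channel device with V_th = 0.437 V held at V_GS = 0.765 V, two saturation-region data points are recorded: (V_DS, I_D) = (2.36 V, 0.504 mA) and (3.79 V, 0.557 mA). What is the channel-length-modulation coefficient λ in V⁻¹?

λ = 0.0890 V⁻¹

With V_GS fixed, I_D ∝ (1 + λ V_DS) in saturation, so I_D2/I_D1 = (1 + λ V_DS2)/(1 + λ V_DS1).
0.557/0.504 = 1.105 = (1 + 3.79 λ)/(1 + 2.36 λ).
Solving: λ (I_D1 V_DS2 − I_D2 V_DS1) = I_D2 − I_D1, so λ = (0.557 − 0.504) / (0.504 × 3.79 − 0.557 × 2.36) = 0.053 / 0.596 = 0.089 V⁻¹.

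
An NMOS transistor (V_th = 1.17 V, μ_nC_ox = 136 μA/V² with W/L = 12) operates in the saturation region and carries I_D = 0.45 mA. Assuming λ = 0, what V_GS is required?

k_n = μ_nC_ox · (W/L) = 1.632 mA/V².
In saturation I_D = ½ k_n (V_GS − V_th)², so V_GS − V_th = √(2 I_D / k_n) = √(2 × 0.45 / 1.632) = 0.743 V.
V_GS = 1.17 + 0.743 = 1.91 V.

V_GS = 1.91 V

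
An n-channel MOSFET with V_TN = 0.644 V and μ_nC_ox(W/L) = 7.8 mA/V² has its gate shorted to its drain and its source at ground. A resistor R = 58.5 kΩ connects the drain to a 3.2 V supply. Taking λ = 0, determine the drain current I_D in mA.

With gate tied to drain, V_GS = V_DS ≥ V_GS − V_TN, so the device is in saturation.
KCL at the drain: ½ k_n (V_GS − V_TN)² = (V_DD − V_GS)/R.
Let x = V_GS − 0.644. Then 228 x² + x − 2.556 = 0, giving x = 0.104 V (positive root), so V_GS = 0.748 V.
I_D = (V_DD − V_GS)/R = (3.2 − 0.748) / 58.5 = 0.0419 mA.

I_D = 0.0419 mA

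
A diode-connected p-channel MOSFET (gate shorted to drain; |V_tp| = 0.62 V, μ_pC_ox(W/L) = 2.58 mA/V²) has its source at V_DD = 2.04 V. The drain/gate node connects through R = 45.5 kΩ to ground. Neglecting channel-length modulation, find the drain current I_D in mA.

With gate tied to drain, V_SG = V_SD ≥ V_SG − |V_tp|, so the device is in saturation.
KCL at the drain: ½ k_p (V_SG − |V_tp|)² = (V_DD − V_SG)/R.
Let x = V_SG − 0.62. Then 58.7 x² + x − 1.42 = 0, giving x = 0.147 V (positive root), so V_SG = 0.767 V.
I_D = (V_DD − V_SG)/R = (2.04 − 0.767) / 45.5 = 0.028 mA.

I_D = 0.0280 mA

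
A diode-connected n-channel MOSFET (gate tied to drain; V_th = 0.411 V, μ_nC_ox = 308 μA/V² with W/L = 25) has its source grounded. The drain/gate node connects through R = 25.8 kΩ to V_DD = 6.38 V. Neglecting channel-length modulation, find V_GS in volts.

With gate tied to drain, V_GS = V_DS ≥ V_GS − V_th, so the device is in saturation.
k_n = μ_nC_ox · (W/L) = 7.7 mA/V².
KCL at the drain: ½ k_n (V_GS − V_th)² = (V_DD − V_GS)/R.
Let x = V_GS − 0.411. Then 99.3 x² + x − 5.969 = 0, giving x = 0.24 V (positive root), so V_GS = 0.651 V.
I_D = (V_DD − V_GS)/R = (6.38 − 0.651) / 25.8 = 0.222 mA.

V_GS = 0.651 V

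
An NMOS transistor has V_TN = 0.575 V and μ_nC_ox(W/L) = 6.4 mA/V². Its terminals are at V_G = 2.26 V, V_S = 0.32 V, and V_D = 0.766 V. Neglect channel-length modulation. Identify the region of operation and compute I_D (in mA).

Triode; I_D = 3.26 mA

V_GS = V_G − V_S = 2.26 − 0.32 = 1.94 V; V_DS = V_D − V_S = 0.766 − 0.32 = 0.446 V.
V_ov = V_GS − V_TN = 1.94 − 0.575 = 1.36 V.
Since V_DS = 0.446 V < V_ov = 1.36 V, the device is in the triode region.
I_D = k_n [V_ov · V_DS − ½ V_DS²] = 6.4 × [1.36 × 0.446 − 0.5 × 0.446²] = 3.26 mA.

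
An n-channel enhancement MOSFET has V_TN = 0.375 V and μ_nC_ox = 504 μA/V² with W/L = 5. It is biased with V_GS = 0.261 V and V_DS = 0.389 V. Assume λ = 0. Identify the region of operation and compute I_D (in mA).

V_GS = 0.261 V < V_TN = 0.375 V, so the transistor is in cutoff.

Cutoff; I_D = 0 mA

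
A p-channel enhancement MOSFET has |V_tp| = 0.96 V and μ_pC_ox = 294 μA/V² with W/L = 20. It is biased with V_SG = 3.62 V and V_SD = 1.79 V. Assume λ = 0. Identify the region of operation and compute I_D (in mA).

k_p = μ_pC_ox · (W/L) = 5.88 mA/V².
V_ov = V_SG − |V_tp| = 3.62 − 0.96 = 2.66 V.
Since V_SD = 1.79 V < V_ov = 2.66 V, the device is in the triode region.
I_D = k_p [V_ov · V_SD − ½ V_SD²] = 5.88 × [2.66 × 1.79 − 0.5 × 1.79²] = 18.6 mA.

Triode; I_D = 18.6 mA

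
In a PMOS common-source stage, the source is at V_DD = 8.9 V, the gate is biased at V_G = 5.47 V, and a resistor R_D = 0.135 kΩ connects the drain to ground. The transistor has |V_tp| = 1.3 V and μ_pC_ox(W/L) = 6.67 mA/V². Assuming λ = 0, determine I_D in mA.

I_D = 15.1 mA

V_SG = V_DD − V_G = 8.9 − 5.47 = 3.43 V, so V_ov = 3.43 − 1.3 = 2.13 V.
Assume saturation: I_D = ½ k_p V_ov² = 0.5 × 6.67 × 2.13² = 15.1 mA, giving V_SD = V_DD − I_D R_D = 8.9 − 15.1 × 0.135 = 6.86 V.
V_SD = 6.86 V ≥ V_ov = 2.13 V, confirming saturation.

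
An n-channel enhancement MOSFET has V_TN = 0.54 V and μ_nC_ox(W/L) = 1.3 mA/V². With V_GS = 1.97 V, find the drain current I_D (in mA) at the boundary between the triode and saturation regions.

At the boundary V_DS = V_ov = V_GS − V_TN = 1.97 − 0.54 = 1.43 V.
I_D = ½ k_n V_ov² = 0.5 × 1.3 × 1.43² = 1.33 mA.

I_D = 1.33 mA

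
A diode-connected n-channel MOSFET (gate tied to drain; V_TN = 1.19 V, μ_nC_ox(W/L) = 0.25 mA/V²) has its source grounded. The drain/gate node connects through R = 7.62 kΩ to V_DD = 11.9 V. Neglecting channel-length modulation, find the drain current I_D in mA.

With gate tied to drain, V_GS = V_DS ≥ V_GS − V_TN, so the device is in saturation.
KCL at the drain: ½ k_n (V_GS − V_TN)² = (V_DD − V_GS)/R.
Let x = V_GS − 1.19. Then 0.953 x² + x − 10.71 = 0, giving x = 2.87 V (positive root), so V_GS = 4.06 V.
I_D = (V_DD − V_GS)/R = (11.9 − 4.06) / 7.62 = 1.03 mA.

I_D = 1.03 mA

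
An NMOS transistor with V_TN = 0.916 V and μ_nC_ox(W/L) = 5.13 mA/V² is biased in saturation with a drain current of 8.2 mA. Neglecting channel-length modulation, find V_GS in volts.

In saturation I_D = ½ k_n (V_GS − V_TN)², so V_GS − V_TN = √(2 I_D / k_n) = √(2 × 8.2 / 5.13) = 1.79 V.
V_GS = 0.916 + 1.79 = 2.7 V.

V_GS = 2.70 V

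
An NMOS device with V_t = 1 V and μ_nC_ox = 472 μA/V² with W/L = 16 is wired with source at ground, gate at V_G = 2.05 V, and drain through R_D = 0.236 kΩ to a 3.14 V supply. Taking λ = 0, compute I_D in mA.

I_D = 4.16 mA

V_GS = V_G = 2.05 V, so V_ov = 2.05 − 1 = 1.05 V.
k_n = μ_nC_ox · (W/L) = 7.552 mA/V².
Assume saturation: I_D = ½ k_n V_ov² = 0.5 × 7.552 × 1.05² = 4.16 mA, giving V_DS = V_DD − I_D R_D = 3.14 − 4.16 × 0.236 = 2.16 V.
V_DS = 2.16 V ≥ V_ov = 1.05 V, confirming saturation.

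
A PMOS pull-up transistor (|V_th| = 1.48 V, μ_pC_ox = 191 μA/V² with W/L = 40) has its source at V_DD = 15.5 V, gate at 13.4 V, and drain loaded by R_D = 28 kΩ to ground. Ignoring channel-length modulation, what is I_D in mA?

I_D = 0.549 mA

V_SG = V_DD − V_G = 15.5 − 13.4 = 2.1 V, so V_ov = 2.1 − 1.48 = 0.62 V.
k_p = μ_pC_ox · (W/L) = 7.64 mA/V².
Assume saturation: I_D = ½ k_p V_ov² = 0.5 × 7.64 × 0.62² = 1.47 mA, giving V_SD = V_DD − I_D R_D = 15.5 − 1.47 × 28 = -25.6 V.
But -25.6 V < V_ov = 0.62 V, so the device is actually in triode.
In triode I_D = k_p[V_ov V_SD − ½ V_SD²] and I_D = (V_DD − V_SD)/R_D. Equating: 107 V_SD² − 133.6 V_SD + 15.5 = 0, giving V_SD = 0.129 V (the root below V_ov).
I_D = (15.5 − 0.129) / 28 = 0.549 mA.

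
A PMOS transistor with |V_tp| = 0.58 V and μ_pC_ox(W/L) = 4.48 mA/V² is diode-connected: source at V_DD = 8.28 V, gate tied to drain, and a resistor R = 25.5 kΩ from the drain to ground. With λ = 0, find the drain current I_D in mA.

With gate tied to drain, V_SG = V_SD ≥ V_SG − |V_tp|, so the device is in saturation.
KCL at the drain: ½ k_p (V_SG − |V_tp|)² = (V_DD − V_SG)/R.
Let x = V_SG − 0.58. Then 57.1 x² + x − 7.7 = 0, giving x = 0.359 V (positive root), so V_SG = 0.939 V.
I_D = (V_DD − V_SG)/R = (8.28 − 0.939) / 25.5 = 0.288 mA.

I_D = 0.288 mA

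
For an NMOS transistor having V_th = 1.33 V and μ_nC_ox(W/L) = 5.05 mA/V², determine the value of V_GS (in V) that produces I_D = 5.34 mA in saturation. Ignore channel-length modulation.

V_GS = 2.78 V

In saturation I_D = ½ k_n (V_GS − V_th)², so V_GS − V_th = √(2 I_D / k_n) = √(2 × 5.34 / 5.05) = 1.45 V.
V_GS = 1.33 + 1.45 = 2.78 V.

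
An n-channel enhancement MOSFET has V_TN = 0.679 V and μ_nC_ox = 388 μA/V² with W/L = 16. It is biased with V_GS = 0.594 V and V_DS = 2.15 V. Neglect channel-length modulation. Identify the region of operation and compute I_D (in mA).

V_GS = 0.594 V < V_TN = 0.679 V, so the transistor is in cutoff.

Cutoff; I_D = 0 mA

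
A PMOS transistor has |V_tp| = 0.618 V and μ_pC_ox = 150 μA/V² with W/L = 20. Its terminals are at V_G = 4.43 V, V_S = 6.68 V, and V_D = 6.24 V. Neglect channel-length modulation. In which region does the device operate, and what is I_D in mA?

V_SG = V_S − V_G = 6.68 − 4.43 = 2.25 V; V_SD = V_S − V_D = 6.68 − 6.24 = 0.44 V.
k_p = μ_pC_ox · (W/L) = 3 mA/V².
V_ov = V_SG − |V_tp| = 2.25 − 0.618 = 1.63 V.
Since V_SD = 0.44 V < V_ov = 1.63 V, the device is in the triode region.
I_D = k_p [V_ov · V_SD − ½ V_SD²] = 3 × [1.63 × 0.44 − 0.5 × 0.44²] = 1.86 mA.

Triode; I_D = 1.86 mA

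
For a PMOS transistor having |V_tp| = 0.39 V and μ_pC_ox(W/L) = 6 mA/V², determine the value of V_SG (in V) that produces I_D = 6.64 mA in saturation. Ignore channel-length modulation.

In saturation I_D = ½ k_p (V_SG − |V_tp|)², so V_SG − |V_tp| = √(2 I_D / k_p) = √(2 × 6.64 / 6) = 1.49 V.
V_SG = 0.39 + 1.49 = 1.88 V.

V_SG = 1.88 V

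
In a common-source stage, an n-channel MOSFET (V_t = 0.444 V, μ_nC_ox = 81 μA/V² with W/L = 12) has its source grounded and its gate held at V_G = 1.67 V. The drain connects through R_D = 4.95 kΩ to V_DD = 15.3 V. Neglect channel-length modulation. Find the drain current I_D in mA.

V_GS = V_G = 1.67 V, so V_ov = 1.67 − 0.444 = 1.23 V.
k_n = μ_nC_ox · (W/L) = 0.972 mA/V².
Assume saturation: I_D = ½ k_n V_ov² = 0.5 × 0.972 × 1.23² = 0.73 mA, giving V_DS = V_DD − I_D R_D = 15.3 − 0.73 × 4.95 = 11.7 V.
V_DS = 11.7 V ≥ V_ov = 1.23 V, confirming saturation.

I_D = 0.730 mA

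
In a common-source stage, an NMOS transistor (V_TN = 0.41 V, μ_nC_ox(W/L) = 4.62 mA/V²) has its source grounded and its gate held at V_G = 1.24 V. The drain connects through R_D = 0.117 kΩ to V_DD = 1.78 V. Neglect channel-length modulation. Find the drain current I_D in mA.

I_D = 1.59 mA

V_GS = V_G = 1.24 V, so V_ov = 1.24 − 0.41 = 0.83 V.
Assume saturation: I_D = ½ k_n V_ov² = 0.5 × 4.62 × 0.83² = 1.59 mA, giving V_DS = V_DD − I_D R_D = 1.78 − 1.59 × 0.117 = 1.59 V.
V_DS = 1.59 V ≥ V_ov = 0.83 V, confirming saturation.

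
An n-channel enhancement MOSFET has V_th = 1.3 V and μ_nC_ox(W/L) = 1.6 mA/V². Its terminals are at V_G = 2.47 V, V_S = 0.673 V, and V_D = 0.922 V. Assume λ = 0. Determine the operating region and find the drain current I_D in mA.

V_GS = V_G − V_S = 2.47 − 0.673 = 1.8 V; V_DS = V_D − V_S = 0.922 − 0.673 = 0.249 V.
V_ov = V_GS − V_th = 1.8 − 1.3 = 0.497 V.
Since V_DS = 0.249 V < V_ov = 0.497 V, the device is in the triode region.
I_D = k_n [V_ov · V_DS − ½ V_DS²] = 1.6 × [0.497 × 0.249 − 0.5 × 0.249²] = 0.148 mA.

Triode; I_D = 0.148 mA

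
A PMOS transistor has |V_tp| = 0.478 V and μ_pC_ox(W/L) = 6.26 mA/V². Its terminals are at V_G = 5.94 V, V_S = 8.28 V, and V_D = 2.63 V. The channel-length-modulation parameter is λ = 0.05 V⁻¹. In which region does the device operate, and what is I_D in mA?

V_SG = V_S − V_G = 8.28 − 5.94 = 2.34 V; V_SD = V_S − V_D = 8.28 − 2.63 = 5.65 V.
V_ov = V_SG − |V_tp| = 2.34 − 0.478 = 1.86 V.
Since V_SD = 5.65 V ≥ V_ov = 1.86 V, the device is in saturation.
I_D = ½ k_p V_ov² (1 + λ V_SD) = 0.5 × 6.26 × 1.86² × (1 + 0.05 × 5.65) = 13.9 mA.

Saturation; I_D = 13.9 mA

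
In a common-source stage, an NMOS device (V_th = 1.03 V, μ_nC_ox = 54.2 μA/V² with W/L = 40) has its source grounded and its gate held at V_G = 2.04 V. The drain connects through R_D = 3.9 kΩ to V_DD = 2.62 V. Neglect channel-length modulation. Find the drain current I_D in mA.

I_D = 0.590 mA

V_GS = V_G = 2.04 V, so V_ov = 2.04 − 1.03 = 1.01 V.
k_n = μ_nC_ox · (W/L) = 2.168 mA/V².
Assume saturation: I_D = ½ k_n V_ov² = 0.5 × 2.168 × 1.01² = 1.11 mA, giving V_DS = V_DD − I_D R_D = 2.62 − 1.11 × 3.9 = -1.69 V.
But -1.69 V < V_ov = 1.01 V, so the device is actually in triode.
In triode I_D = k_n[V_ov V_DS − ½ V_DS²] and I_D = (V_DD − V_DS)/R_D. Equating: 4.23 V_DS² − 9.54 V_DS + 2.62 = 0, giving V_DS = 0.32 V (the root below V_ov).
I_D = (2.62 − 0.32) / 3.9 = 0.59 mA.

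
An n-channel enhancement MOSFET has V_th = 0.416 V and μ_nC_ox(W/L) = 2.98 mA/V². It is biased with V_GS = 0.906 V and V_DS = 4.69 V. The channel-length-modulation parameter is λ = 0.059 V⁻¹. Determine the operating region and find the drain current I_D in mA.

V_ov = V_GS − V_th = 0.906 − 0.416 = 0.49 V.
Since V_DS = 4.69 V ≥ V_ov = 0.49 V, the device is in saturation.
I_D = ½ k_n V_ov² (1 + λ V_DS) = 0.5 × 2.98 × 0.49² × (1 + 0.059 × 4.69) = 0.457 mA.

Saturation; I_D = 0.457 mA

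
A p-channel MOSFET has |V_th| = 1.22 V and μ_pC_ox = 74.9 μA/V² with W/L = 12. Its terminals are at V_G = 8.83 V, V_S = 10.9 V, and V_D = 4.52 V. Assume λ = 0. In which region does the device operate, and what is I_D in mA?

V_SG = V_S − V_G = 10.9 − 8.83 = 2.07 V; V_SD = V_S − V_D = 10.9 − 4.52 = 6.38 V.
k_p = μ_pC_ox · (W/L) = 0.8988 mA/V².
V_ov = V_SG − |V_th| = 2.07 − 1.22 = 0.85 V.
Since V_SD = 6.38 V ≥ V_ov = 0.85 V, the device is in saturation.
I_D = ½ k_p V_ov² = 0.5 × 0.8988 × 0.85² = 0.325 mA.

Saturation; I_D = 0.325 mA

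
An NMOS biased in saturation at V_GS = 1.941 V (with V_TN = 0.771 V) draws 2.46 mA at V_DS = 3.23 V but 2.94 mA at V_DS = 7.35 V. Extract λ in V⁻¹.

With V_GS fixed, I_D ∝ (1 + λ V_DS) in saturation, so I_D2/I_D1 = (1 + λ V_DS2)/(1 + λ V_DS1).
2.94/2.46 = 1.195 = (1 + 7.35 λ)/(1 + 3.23 λ).
Solving: λ (I_D1 V_DS2 − I_D2 V_DS1) = I_D2 − I_D1, so λ = (2.94 − 2.46) / (2.46 × 7.35 − 2.94 × 3.23) = 0.48 / 8.58 = 0.0559 V⁻¹.

λ = 0.0559 V⁻¹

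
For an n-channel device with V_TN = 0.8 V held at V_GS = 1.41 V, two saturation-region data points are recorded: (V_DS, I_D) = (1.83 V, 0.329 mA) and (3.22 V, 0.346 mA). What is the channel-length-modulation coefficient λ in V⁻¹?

λ = 0.0399 V⁻¹

With V_GS fixed, I_D ∝ (1 + λ V_DS) in saturation, so I_D2/I_D1 = (1 + λ V_DS2)/(1 + λ V_DS1).
0.346/0.329 = 1.052 = (1 + 3.22 λ)/(1 + 1.83 λ).
Solving: λ (I_D1 V_DS2 − I_D2 V_DS1) = I_D2 − I_D1, so λ = (0.346 − 0.329) / (0.329 × 3.22 − 0.346 × 1.83) = 0.017 / 0.426 = 0.0399 V⁻¹.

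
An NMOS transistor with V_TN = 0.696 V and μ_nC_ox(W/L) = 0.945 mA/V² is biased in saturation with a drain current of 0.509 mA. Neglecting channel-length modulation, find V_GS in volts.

V_GS = 1.73 V

In saturation I_D = ½ k_n (V_GS − V_TN)², so V_GS − V_TN = √(2 I_D / k_n) = √(2 × 0.509 / 0.945) = 1.04 V.
V_GS = 0.696 + 1.04 = 1.73 V.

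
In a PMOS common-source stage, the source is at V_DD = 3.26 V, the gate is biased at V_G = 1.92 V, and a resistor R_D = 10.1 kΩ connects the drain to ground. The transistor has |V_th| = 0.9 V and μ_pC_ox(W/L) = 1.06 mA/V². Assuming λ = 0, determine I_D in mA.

V_SG = V_DD − V_G = 3.26 − 1.92 = 1.34 V, so V_ov = 1.34 − 0.9 = 0.44 V.
Assume saturation: I_D = ½ k_p V_ov² = 0.5 × 1.06 × 0.44² = 0.103 mA, giving V_SD = V_DD − I_D R_D = 3.26 − 0.103 × 10.1 = 2.22 V.
V_SD = 2.22 V ≥ V_ov = 0.44 V, confirming saturation.

I_D = 0.103 mA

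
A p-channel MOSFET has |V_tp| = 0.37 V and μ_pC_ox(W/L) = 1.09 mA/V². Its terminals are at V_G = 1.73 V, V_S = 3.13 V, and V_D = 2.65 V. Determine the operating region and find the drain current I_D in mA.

Triode; I_D = 0.413 mA

V_SG = V_S − V_G = 3.13 − 1.73 = 1.4 V; V_SD = V_S − V_D = 3.13 − 2.65 = 0.48 V.
V_ov = V_SG − |V_tp| = 1.4 − 0.37 = 1.03 V.
Since V_SD = 0.48 V < V_ov = 1.03 V, the device is in the triode region.
I_D = k_p [V_ov · V_SD − ½ V_SD²] = 1.09 × [1.03 × 0.48 − 0.5 × 0.48²] = 0.413 mA.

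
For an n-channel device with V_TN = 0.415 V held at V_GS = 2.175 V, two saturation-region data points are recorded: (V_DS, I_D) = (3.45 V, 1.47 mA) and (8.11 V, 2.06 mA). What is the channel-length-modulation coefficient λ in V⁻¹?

λ = 0.123 V⁻¹

With V_GS fixed, I_D ∝ (1 + λ V_DS) in saturation, so I_D2/I_D1 = (1 + λ V_DS2)/(1 + λ V_DS1).
2.06/1.47 = 1.401 = (1 + 8.11 λ)/(1 + 3.45 λ).
Solving: λ (I_D1 V_DS2 − I_D2 V_DS1) = I_D2 − I_D1, so λ = (2.06 − 1.47) / (1.47 × 8.11 − 2.06 × 3.45) = 0.59 / 4.81 = 0.123 V⁻¹.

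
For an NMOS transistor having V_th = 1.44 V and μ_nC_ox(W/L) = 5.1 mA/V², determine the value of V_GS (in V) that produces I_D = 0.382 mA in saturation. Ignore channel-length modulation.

V_GS = 1.83 V

In saturation I_D = ½ k_n (V_GS − V_th)², so V_GS − V_th = √(2 I_D / k_n) = √(2 × 0.382 / 5.1) = 0.387 V.
V_GS = 1.44 + 0.387 = 1.83 V.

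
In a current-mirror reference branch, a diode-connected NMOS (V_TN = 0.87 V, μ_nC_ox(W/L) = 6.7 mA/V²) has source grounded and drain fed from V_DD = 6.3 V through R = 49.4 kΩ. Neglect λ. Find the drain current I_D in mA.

With gate tied to drain, V_GS = V_DS ≥ V_GS − V_TN, so the device is in saturation.
KCL at the drain: ½ k_n (V_GS − V_TN)² = (V_DD − V_GS)/R.
Let x = V_GS − 0.87. Then 165 x² + x − 5.43 = 0, giving x = 0.178 V (positive root), so V_GS = 1.05 V.
I_D = (V_DD − V_GS)/R = (6.3 − 1.05) / 49.4 = 0.106 mA.

I_D = 0.106 mA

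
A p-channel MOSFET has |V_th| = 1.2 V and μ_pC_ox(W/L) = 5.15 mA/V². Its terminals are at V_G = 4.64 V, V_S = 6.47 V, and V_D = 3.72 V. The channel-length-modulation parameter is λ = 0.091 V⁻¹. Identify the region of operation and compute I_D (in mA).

Saturation; I_D = 1.28 mA

V_SG = V_S − V_G = 6.47 − 4.64 = 1.83 V; V_SD = V_S − V_D = 6.47 − 3.72 = 2.75 V.
V_ov = V_SG − |V_th| = 1.83 − 1.2 = 0.63 V.
Since V_SD = 2.75 V ≥ V_ov = 0.63 V, the device is in saturation.
I_D = ½ k_p V_ov² (1 + λ V_SD) = 0.5 × 5.15 × 0.63² × (1 + 0.091 × 2.75) = 1.28 mA.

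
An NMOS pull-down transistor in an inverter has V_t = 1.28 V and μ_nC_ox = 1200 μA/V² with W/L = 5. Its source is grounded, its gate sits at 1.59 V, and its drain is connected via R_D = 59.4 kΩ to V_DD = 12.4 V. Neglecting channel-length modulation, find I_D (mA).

I_D = 0.206 mA

V_GS = V_G = 1.59 V, so V_ov = 1.59 − 1.28 = 0.31 V.
k_n = μ_nC_ox · (W/L) = 6 mA/V².
Assume saturation: I_D = ½ k_n V_ov² = 0.5 × 6 × 0.31² = 0.288 mA, giving V_DS = V_DD − I_D R_D = 12.4 − 0.288 × 59.4 = -4.73 V.
But -4.73 V < V_ov = 0.31 V, so the device is actually in triode.
In triode I_D = k_n[V_ov V_DS − ½ V_DS²] and I_D = (V_DD − V_DS)/R_D. Equating: 178 V_DS² − 111.5 V_DS + 12.4 = 0, giving V_DS = 0.145 V (the root below V_ov).
I_D = (12.4 − 0.145) / 59.4 = 0.206 mA.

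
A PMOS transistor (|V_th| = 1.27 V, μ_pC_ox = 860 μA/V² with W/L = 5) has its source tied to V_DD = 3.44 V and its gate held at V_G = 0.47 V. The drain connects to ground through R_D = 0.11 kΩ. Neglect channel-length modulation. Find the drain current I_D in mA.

V_SG = V_DD − V_G = 3.44 − 0.47 = 2.97 V, so V_ov = 2.97 − 1.27 = 1.7 V.
k_p = μ_pC_ox · (W/L) = 4.3 mA/V².
Assume saturation: I_D = ½ k_p V_ov² = 0.5 × 4.3 × 1.7² = 6.21 mA, giving V_SD = V_DD − I_D R_D = 3.44 − 6.21 × 0.11 = 2.76 V.
V_SD = 2.76 V ≥ V_ov = 1.7 V, confirming saturation.

I_D = 6.21 mA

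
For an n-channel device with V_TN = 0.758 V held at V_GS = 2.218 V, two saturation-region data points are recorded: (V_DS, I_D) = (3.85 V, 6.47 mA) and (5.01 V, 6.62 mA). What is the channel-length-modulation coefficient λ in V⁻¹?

With V_GS fixed, I_D ∝ (1 + λ V_DS) in saturation, so I_D2/I_D1 = (1 + λ V_DS2)/(1 + λ V_DS1).
6.62/6.47 = 1.023 = (1 + 5.01 λ)/(1 + 3.85 λ).
Solving: λ (I_D1 V_DS2 − I_D2 V_DS1) = I_D2 − I_D1, so λ = (6.62 − 6.47) / (6.47 × 5.01 − 6.62 × 3.85) = 0.15 / 6.93 = 0.0217 V⁻¹.

λ = 0.0217 V⁻¹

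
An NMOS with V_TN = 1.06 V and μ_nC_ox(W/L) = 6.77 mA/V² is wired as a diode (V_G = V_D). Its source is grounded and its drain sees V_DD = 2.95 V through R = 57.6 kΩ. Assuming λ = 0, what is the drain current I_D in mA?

With gate tied to drain, V_GS = V_DS ≥ V_GS − V_TN, so the device is in saturation.
KCL at the drain: ½ k_n (V_GS − V_TN)² = (V_DD − V_GS)/R.
Let x = V_GS − 1.06. Then 195 x² + x − 1.89 = 0, giving x = 0.0959 V (positive root), so V_GS = 1.16 V.
I_D = (V_DD − V_GS)/R = (2.95 − 1.16) / 57.6 = 0.0311 mA.

I_D = 0.0311 mA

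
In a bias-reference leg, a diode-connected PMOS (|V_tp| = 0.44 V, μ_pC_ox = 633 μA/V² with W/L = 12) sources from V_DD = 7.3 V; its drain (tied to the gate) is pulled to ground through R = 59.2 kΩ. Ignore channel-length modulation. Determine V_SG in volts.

V_SG = 0.612 V

With gate tied to drain, V_SG = V_SD ≥ V_SG − |V_tp|, so the device is in saturation.
k_p = μ_pC_ox · (W/L) = 7.596 mA/V².
KCL at the drain: ½ k_p (V_SG − |V_tp|)² = (V_DD − V_SG)/R.
Let x = V_SG − 0.44. Then 225 x² + x − 6.86 = 0, giving x = 0.172 V (positive root), so V_SG = 0.612 V.
I_D = (V_DD − V_SG)/R = (7.3 − 0.612) / 59.2 = 0.113 mA.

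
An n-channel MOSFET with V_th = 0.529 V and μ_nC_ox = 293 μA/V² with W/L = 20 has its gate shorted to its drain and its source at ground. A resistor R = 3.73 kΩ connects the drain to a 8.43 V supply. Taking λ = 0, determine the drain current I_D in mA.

With gate tied to drain, V_GS = V_DS ≥ V_GS − V_th, so the device is in saturation.
k_n = μ_nC_ox · (W/L) = 5.86 mA/V².
KCL at the drain: ½ k_n (V_GS − V_th)² = (V_DD − V_GS)/R.
Let x = V_GS − 0.529. Then 10.9 x² + x − 7.901 = 0, giving x = 0.806 V (positive root), so V_GS = 1.33 V.
I_D = (V_DD − V_GS)/R = (8.43 − 1.33) / 3.73 = 1.9 mA.

I_D = 1.90 mA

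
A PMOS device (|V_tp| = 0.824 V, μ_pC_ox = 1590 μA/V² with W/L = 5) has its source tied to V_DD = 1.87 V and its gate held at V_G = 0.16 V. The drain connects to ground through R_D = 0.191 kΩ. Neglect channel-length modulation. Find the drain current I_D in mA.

I_D = 3.12 mA

V_SG = V_DD − V_G = 1.87 − 0.16 = 1.71 V, so V_ov = 1.71 − 0.824 = 0.886 V.
k_p = μ_pC_ox · (W/L) = 7.95 mA/V².
Assume saturation: I_D = ½ k_p V_ov² = 0.5 × 7.95 × 0.886² = 3.12 mA, giving V_SD = V_DD − I_D R_D = 1.87 − 3.12 × 0.191 = 1.27 V.
V_SD = 1.27 V ≥ V_ov = 0.886 V, confirming saturation.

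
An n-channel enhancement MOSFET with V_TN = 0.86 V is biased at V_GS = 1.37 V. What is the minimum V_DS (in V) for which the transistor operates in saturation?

V_DS,sat = 0.510 V

The boundary between triode and saturation is V_DS = V_GS − V_TN = V_ov.
V_ov = 1.37 − 0.86 = 0.51 V.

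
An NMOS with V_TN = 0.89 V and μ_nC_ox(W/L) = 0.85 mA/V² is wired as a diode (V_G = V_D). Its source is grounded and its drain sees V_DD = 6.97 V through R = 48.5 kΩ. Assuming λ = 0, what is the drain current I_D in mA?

I_D = 0.115 mA

With gate tied to drain, V_GS = V_DS ≥ V_GS − V_TN, so the device is in saturation.
KCL at the drain: ½ k_n (V_GS − V_TN)² = (V_DD − V_GS)/R.
Let x = V_GS − 0.89. Then 20.6 x² + x − 6.08 = 0, giving x = 0.519 V (positive root), so V_GS = 1.41 V.
I_D = (V_DD − V_GS)/R = (6.97 − 1.41) / 48.5 = 0.115 mA.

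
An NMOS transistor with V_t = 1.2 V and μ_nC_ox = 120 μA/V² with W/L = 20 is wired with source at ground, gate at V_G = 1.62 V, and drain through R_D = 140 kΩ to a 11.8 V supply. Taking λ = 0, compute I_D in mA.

V_GS = V_G = 1.62 V, so V_ov = 1.62 − 1.2 = 0.42 V.
k_n = μ_nC_ox · (W/L) = 2.4 mA/V².
Assume saturation: I_D = ½ k_n V_ov² = 0.5 × 2.4 × 0.42² = 0.212 mA, giving V_DS = V_DD − I_D R_D = 11.8 − 0.212 × 140 = -17.8 V.
But -17.8 V < V_ov = 0.42 V, so the device is actually in triode.
In triode I_D = k_n[V_ov V_DS − ½ V_DS²] and I_D = (V_DD − V_DS)/R_D. Equating: 168 V_DS² − 142.1 V_DS + 11.8 = 0, giving V_DS = 0.0933 V (the root below V_ov).
I_D = (11.8 − 0.0933) / 140 = 0.0836 mA.

I_D = 0.0836 mA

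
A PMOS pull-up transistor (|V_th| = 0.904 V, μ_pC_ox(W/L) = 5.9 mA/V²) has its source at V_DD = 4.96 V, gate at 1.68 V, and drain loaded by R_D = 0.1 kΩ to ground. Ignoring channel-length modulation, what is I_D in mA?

I_D = 16.7 mA

V_SG = V_DD − V_G = 4.96 − 1.68 = 3.28 V, so V_ov = 3.28 − 0.904 = 2.38 V.
Assume saturation: I_D = ½ k_p V_ov² = 0.5 × 5.9 × 2.38² = 16.7 mA, giving V_SD = V_DD − I_D R_D = 4.96 − 16.7 × 0.1 = 3.29 V.
V_SD = 3.29 V ≥ V_ov = 2.38 V, confirming saturation.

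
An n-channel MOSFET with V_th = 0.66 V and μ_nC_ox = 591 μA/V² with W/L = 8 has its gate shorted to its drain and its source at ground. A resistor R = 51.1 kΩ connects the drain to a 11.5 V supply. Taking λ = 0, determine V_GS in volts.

With gate tied to drain, V_GS = V_DS ≥ V_GS − V_th, so the device is in saturation.
k_n = μ_nC_ox · (W/L) = 4.728 mA/V².
KCL at the drain: ½ k_n (V_GS − V_th)² = (V_DD − V_GS)/R.
Let x = V_GS − 0.66. Then 121 x² + x − 10.84 = 0, giving x = 0.295 V (positive root), so V_GS = 0.955 V.
I_D = (V_DD − V_GS)/R = (11.5 − 0.955) / 51.1 = 0.206 mA.

V_GS = 0.955 V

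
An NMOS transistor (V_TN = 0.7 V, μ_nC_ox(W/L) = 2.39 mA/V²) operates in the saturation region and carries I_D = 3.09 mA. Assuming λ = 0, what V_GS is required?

In saturation I_D = ½ k_n (V_GS − V_TN)², so V_GS − V_TN = √(2 I_D / k_n) = √(2 × 3.09 / 2.39) = 1.61 V.
V_GS = 0.7 + 1.61 = 2.31 V.

V_GS = 2.31 V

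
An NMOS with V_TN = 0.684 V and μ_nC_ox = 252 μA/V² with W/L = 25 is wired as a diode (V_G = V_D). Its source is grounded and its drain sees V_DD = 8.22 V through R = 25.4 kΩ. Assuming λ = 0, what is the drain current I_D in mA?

With gate tied to drain, V_GS = V_DS ≥ V_GS − V_TN, so the device is in saturation.
k_n = μ_nC_ox · (W/L) = 6.3 mA/V².
KCL at the drain: ½ k_n (V_GS − V_TN)² = (V_DD − V_GS)/R.
Let x = V_GS − 0.684. Then 80 x² + x − 7.536 = 0, giving x = 0.301 V (positive root), so V_GS = 0.985 V.
I_D = (V_DD − V_GS)/R = (8.22 − 0.985) / 25.4 = 0.285 mA.

I_D = 0.285 mA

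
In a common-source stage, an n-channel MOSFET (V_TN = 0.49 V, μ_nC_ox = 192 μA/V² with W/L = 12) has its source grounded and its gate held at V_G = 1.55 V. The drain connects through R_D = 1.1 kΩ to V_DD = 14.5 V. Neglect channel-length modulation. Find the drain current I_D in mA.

V_GS = V_G = 1.55 V, so V_ov = 1.55 − 0.49 = 1.06 V.
k_n = μ_nC_ox · (W/L) = 2.304 mA/V².
Assume saturation: I_D = ½ k_n V_ov² = 0.5 × 2.304 × 1.06² = 1.29 mA, giving V_DS = V_DD − I_D R_D = 14.5 − 1.29 × 1.1 = 13.1 V.
V_DS = 13.1 V ≥ V_ov = 1.06 V, confirming saturation.

I_D = 1.29 mA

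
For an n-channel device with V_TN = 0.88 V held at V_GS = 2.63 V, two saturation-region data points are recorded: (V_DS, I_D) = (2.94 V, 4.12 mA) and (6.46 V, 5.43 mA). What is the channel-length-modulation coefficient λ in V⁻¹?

λ = 0.123 V⁻¹

With V_GS fixed, I_D ∝ (1 + λ V_DS) in saturation, so I_D2/I_D1 = (1 + λ V_DS2)/(1 + λ V_DS1).
5.43/4.12 = 1.318 = (1 + 6.46 λ)/(1 + 2.94 λ).
Solving: λ (I_D1 V_DS2 − I_D2 V_DS1) = I_D2 − I_D1, so λ = (5.43 − 4.12) / (4.12 × 6.46 − 5.43 × 2.94) = 1.31 / 10.7 = 0.123 V⁻¹.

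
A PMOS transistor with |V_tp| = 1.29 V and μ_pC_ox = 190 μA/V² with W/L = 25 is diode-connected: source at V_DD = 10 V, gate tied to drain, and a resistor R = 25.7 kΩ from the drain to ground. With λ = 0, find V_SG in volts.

With gate tied to drain, V_SG = V_SD ≥ V_SG − |V_tp|, so the device is in saturation.
k_p = μ_pC_ox · (W/L) = 4.75 mA/V².
KCL at the drain: ½ k_p (V_SG − |V_tp|)² = (V_DD − V_SG)/R.
Let x = V_SG − 1.29. Then 61 x² + x − 8.71 = 0, giving x = 0.37 V (positive root), so V_SG = 1.66 V.
I_D = (V_DD − V_SG)/R = (10 − 1.66) / 25.7 = 0.325 mA.

V_SG = 1.66 V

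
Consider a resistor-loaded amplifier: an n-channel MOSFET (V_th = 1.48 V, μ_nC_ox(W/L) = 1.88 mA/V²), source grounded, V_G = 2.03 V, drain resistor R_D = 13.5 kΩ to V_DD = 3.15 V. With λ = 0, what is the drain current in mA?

I_D = 0.213 mA

V_GS = V_G = 2.03 V, so V_ov = 2.03 − 1.48 = 0.55 V.
Assume saturation: I_D = ½ k_n V_ov² = 0.5 × 1.88 × 0.55² = 0.284 mA, giving V_DS = V_DD − I_D R_D = 3.15 − 0.284 × 13.5 = -0.689 V.
But -0.689 V < V_ov = 0.55 V, so the device is actually in triode.
In triode I_D = k_n[V_ov V_DS − ½ V_DS²] and I_D = (V_DD − V_DS)/R_D. Equating: 12.7 V_DS² − 14.96 V_DS + 3.15 = 0, giving V_DS = 0.274 V (the root below V_ov).
I_D = (3.15 − 0.274) / 13.5 = 0.213 mA.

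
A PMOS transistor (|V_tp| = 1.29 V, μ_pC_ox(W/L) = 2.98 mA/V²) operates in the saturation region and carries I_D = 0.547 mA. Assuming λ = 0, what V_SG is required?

V_SG = 1.90 V

In saturation I_D = ½ k_p (V_SG − |V_tp|)², so V_SG − |V_tp| = √(2 I_D / k_p) = √(2 × 0.547 / 2.98) = 0.606 V.
V_SG = 1.29 + 0.606 = 1.9 V.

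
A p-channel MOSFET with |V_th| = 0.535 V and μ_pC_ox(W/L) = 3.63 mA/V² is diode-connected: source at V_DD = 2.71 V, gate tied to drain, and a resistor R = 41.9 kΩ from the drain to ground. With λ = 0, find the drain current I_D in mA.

I_D = 0.0480 mA

With gate tied to drain, V_SG = V_SD ≥ V_SG − |V_th|, so the device is in saturation.
KCL at the drain: ½ k_p (V_SG − |V_th|)² = (V_DD − V_SG)/R.
Let x = V_SG − 0.535. Then 76 x² + x − 2.175 = 0, giving x = 0.163 V (positive root), so V_SG = 0.698 V.
I_D = (V_DD − V_SG)/R = (2.71 − 0.698) / 41.9 = 0.048 mA.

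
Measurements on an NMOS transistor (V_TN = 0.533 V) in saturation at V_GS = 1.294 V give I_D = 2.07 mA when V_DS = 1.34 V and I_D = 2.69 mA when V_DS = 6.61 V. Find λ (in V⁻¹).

With V_GS fixed, I_D ∝ (1 + λ V_DS) in saturation, so I_D2/I_D1 = (1 + λ V_DS2)/(1 + λ V_DS1).
2.69/2.07 = 1.3 = (1 + 6.61 λ)/(1 + 1.34 λ).
Solving: λ (I_D1 V_DS2 − I_D2 V_DS1) = I_D2 − I_D1, so λ = (2.69 − 2.07) / (2.07 × 6.61 − 2.69 × 1.34) = 0.62 / 10.1 = 0.0615 V⁻¹.

λ = 0.0615 V⁻¹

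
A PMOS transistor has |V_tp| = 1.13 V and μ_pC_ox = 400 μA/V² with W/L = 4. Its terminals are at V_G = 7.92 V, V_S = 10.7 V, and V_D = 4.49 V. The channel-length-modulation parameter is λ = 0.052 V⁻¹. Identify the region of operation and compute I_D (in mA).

Saturation; I_D = 2.88 mA

V_SG = V_S − V_G = 10.7 − 7.92 = 2.78 V; V_SD = V_S − V_D = 10.7 − 4.49 = 6.21 V.
k_p = μ_pC_ox · (W/L) = 1.6 mA/V².
V_ov = V_SG − |V_tp| = 2.78 − 1.13 = 1.65 V.
Since V_SD = 6.21 V ≥ V_ov = 1.65 V, the device is in saturation.
I_D = ½ k_p V_ov² (1 + λ V_SD) = 0.5 × 1.6 × 1.65² × (1 + 0.052 × 6.21) = 2.88 mA.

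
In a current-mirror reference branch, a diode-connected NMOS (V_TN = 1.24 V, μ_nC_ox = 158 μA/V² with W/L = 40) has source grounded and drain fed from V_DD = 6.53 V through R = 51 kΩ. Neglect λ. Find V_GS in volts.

With gate tied to drain, V_GS = V_DS ≥ V_GS − V_TN, so the device is in saturation.
k_n = μ_nC_ox · (W/L) = 6.32 mA/V².
KCL at the drain: ½ k_n (V_GS − V_TN)² = (V_DD − V_GS)/R.
Let x = V_GS − 1.24. Then 161 x² + x − 5.29 = 0, giving x = 0.178 V (positive root), so V_GS = 1.42 V.
I_D = (V_DD − V_GS)/R = (6.53 − 1.42) / 51 = 0.1 mA.

V_GS = 1.42 V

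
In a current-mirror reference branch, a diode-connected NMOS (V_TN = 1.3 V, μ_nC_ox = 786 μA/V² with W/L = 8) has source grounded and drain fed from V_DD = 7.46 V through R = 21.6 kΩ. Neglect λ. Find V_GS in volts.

With gate tied to drain, V_GS = V_DS ≥ V_GS − V_TN, so the device is in saturation.
k_n = μ_nC_ox · (W/L) = 6.288 mA/V².
KCL at the drain: ½ k_n (V_GS − V_TN)² = (V_DD − V_GS)/R.
Let x = V_GS − 1.3. Then 67.9 x² + x − 6.16 = 0, giving x = 0.294 V (positive root), so V_GS = 1.59 V.
I_D = (V_DD − V_GS)/R = (7.46 − 1.59) / 21.6 = 0.272 mA.

V_GS = 1.59 V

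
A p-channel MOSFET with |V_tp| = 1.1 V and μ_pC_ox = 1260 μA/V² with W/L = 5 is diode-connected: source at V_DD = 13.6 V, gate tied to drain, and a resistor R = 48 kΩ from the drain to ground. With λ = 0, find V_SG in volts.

V_SG = 1.38 V

With gate tied to drain, V_SG = V_SD ≥ V_SG − |V_tp|, so the device is in saturation.
k_p = μ_pC_ox · (W/L) = 6.3 mA/V².
KCL at the drain: ½ k_p (V_SG − |V_tp|)² = (V_DD − V_SG)/R.
Let x = V_SG − 1.1. Then 151 x² + x − 12.5 = 0, giving x = 0.284 V (positive root), so V_SG = 1.38 V.
I_D = (V_DD − V_SG)/R = (13.6 − 1.38) / 48 = 0.254 mA.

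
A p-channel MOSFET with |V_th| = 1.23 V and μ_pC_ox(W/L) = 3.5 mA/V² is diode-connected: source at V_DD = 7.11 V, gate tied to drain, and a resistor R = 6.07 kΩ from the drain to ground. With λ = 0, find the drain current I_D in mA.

With gate tied to drain, V_SG = V_SD ≥ V_SG − |V_th|, so the device is in saturation.
KCL at the drain: ½ k_p (V_SG − |V_th|)² = (V_DD − V_SG)/R.
Let x = V_SG − 1.23. Then 10.6 x² + x − 5.88 = 0, giving x = 0.698 V (positive root), so V_SG = 1.93 V.
I_D = (V_DD − V_SG)/R = (7.11 − 1.93) / 6.07 = 0.854 mA.

I_D = 0.854 mA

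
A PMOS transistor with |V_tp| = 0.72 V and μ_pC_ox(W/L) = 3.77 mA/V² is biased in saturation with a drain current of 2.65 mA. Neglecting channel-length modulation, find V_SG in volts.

V_SG = 1.91 V

In saturation I_D = ½ k_p (V_SG − |V_tp|)², so V_SG − |V_tp| = √(2 I_D / k_p) = √(2 × 2.65 / 3.77) = 1.19 V.
V_SG = 0.72 + 1.19 = 1.91 V.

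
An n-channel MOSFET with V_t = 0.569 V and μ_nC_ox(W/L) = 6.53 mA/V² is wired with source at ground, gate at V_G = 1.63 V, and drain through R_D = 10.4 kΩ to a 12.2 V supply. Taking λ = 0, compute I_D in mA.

I_D = 1.16 mA

V_GS = V_G = 1.63 V, so V_ov = 1.63 − 0.569 = 1.06 V.
Assume saturation: I_D = ½ k_n V_ov² = 0.5 × 6.53 × 1.06² = 3.68 mA, giving V_DS = V_DD − I_D R_D = 12.2 − 3.68 × 10.4 = -26 V.
But -26 V < V_ov = 1.06 V, so the device is actually in triode.
In triode I_D = k_n[V_ov V_DS − ½ V_DS²] and I_D = (V_DD − V_DS)/R_D. Equating: 34 V_DS² − 73.05 V_DS + 12.2 = 0, giving V_DS = 0.182 V (the root below V_ov).
I_D = (12.2 − 0.182) / 10.4 = 1.16 mA.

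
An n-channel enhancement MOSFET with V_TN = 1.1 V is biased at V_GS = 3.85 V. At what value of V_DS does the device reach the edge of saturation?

The boundary between triode and saturation is V_DS = V_GS − V_TN = V_ov.
V_ov = 3.85 − 1.1 = 2.75 V.

V_DS,sat = 2.75 V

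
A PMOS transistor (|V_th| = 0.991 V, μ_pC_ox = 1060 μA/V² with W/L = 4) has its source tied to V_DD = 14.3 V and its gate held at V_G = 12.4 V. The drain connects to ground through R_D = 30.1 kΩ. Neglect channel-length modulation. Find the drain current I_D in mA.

I_D = 0.471 mA

V_SG = V_DD − V_G = 14.3 − 12.4 = 1.9 V, so V_ov = 1.9 − 0.991 = 0.909 V.
k_p = μ_pC_ox · (W/L) = 4.24 mA/V².
Assume saturation: I_D = ½ k_p V_ov² = 0.5 × 4.24 × 0.909² = 1.75 mA, giving V_SD = V_DD − I_D R_D = 14.3 − 1.75 × 30.1 = -38.4 V.
But -38.4 V < V_ov = 0.909 V, so the device is actually in triode.
In triode I_D = k_p[V_ov V_SD − ½ V_SD²] and I_D = (V_DD − V_SD)/R_D. Equating: 63.8 V_SD² − 117 V_SD + 14.3 = 0, giving V_SD = 0.132 V (the root below V_ov).
I_D = (14.3 − 0.132) / 30.1 = 0.471 mA.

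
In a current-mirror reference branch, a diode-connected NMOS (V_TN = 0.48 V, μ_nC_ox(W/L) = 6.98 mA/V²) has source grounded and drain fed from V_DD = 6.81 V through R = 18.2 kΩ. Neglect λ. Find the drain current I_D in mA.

I_D = 0.331 mA

With gate tied to drain, V_GS = V_DS ≥ V_GS − V_TN, so the device is in saturation.
KCL at the drain: ½ k_n (V_GS − V_TN)² = (V_DD − V_GS)/R.
Let x = V_GS − 0.48. Then 63.5 x² + x − 6.33 = 0, giving x = 0.308 V (positive root), so V_GS = 0.788 V.
I_D = (V_DD − V_GS)/R = (6.81 − 0.788) / 18.2 = 0.331 mA.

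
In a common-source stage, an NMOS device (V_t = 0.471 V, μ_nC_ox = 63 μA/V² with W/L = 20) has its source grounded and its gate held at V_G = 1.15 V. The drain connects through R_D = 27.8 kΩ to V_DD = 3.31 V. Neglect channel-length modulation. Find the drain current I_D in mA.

V_GS = V_G = 1.15 V, so V_ov = 1.15 − 0.471 = 0.679 V.
k_n = μ_nC_ox · (W/L) = 1.26 mA/V².
Assume saturation: I_D = ½ k_n V_ov² = 0.5 × 1.26 × 0.679² = 0.29 mA, giving V_DS = V_DD − I_D R_D = 3.31 − 0.29 × 27.8 = -4.76 V.
But -4.76 V < V_ov = 0.679 V, so the device is actually in triode.
In triode I_D = k_n[V_ov V_DS − ½ V_DS²] and I_D = (V_DD − V_DS)/R_D. Equating: 17.5 V_DS² − 24.78 V_DS + 3.31 = 0, giving V_DS = 0.149 V (the root below V_ov).
I_D = (3.31 − 0.149) / 27.8 = 0.114 mA.

I_D = 0.114 mA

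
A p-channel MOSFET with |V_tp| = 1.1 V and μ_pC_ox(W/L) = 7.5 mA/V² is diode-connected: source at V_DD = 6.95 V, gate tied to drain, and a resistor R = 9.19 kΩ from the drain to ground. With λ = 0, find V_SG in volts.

V_SG = 1.50 V

With gate tied to drain, V_SG = V_SD ≥ V_SG − |V_tp|, so the device is in saturation.
KCL at the drain: ½ k_p (V_SG − |V_tp|)² = (V_DD − V_SG)/R.
Let x = V_SG − 1.1. Then 34.5 x² + x − 5.85 = 0, giving x = 0.398 V (positive root), so V_SG = 1.5 V.
I_D = (V_DD − V_SG)/R = (6.95 − 1.5) / 9.19 = 0.593 mA.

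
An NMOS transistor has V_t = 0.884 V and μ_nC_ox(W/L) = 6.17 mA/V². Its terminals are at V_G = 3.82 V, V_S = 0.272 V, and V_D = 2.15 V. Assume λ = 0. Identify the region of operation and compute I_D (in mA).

V_GS = V_G − V_S = 3.82 − 0.272 = 3.55 V; V_DS = V_D − V_S = 2.15 − 0.272 = 1.88 V.
V_ov = V_GS − V_t = 3.55 − 0.884 = 2.66 V.
Since V_DS = 1.88 V < V_ov = 2.66 V, the device is in the triode region.
I_D = k_n [V_ov · V_DS − ½ V_DS²] = 6.17 × [2.66 × 1.88 − 0.5 × 1.88²] = 20 mA.

Triode; I_D = 20.0 mA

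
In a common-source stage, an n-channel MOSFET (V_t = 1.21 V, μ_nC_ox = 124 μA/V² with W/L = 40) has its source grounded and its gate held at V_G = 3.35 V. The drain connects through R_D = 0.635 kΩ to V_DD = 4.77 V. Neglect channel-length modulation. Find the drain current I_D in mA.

V_GS = V_G = 3.35 V, so V_ov = 3.35 − 1.21 = 2.14 V.
k_n = μ_nC_ox · (W/L) = 4.96 mA/V².
Assume saturation: I_D = ½ k_n V_ov² = 0.5 × 4.96 × 2.14² = 11.4 mA, giving V_DS = V_DD − I_D R_D = 4.77 − 11.4 × 0.635 = -2.44 V.
But -2.44 V < V_ov = 2.14 V, so the device is actually in triode.
In triode I_D = k_n[V_ov V_DS − ½ V_DS²] and I_D = (V_DD − V_DS)/R_D. Equating: 1.57 V_DS² − 7.74 V_DS + 4.77 = 0, giving V_DS = 0.722 V (the root below V_ov).
I_D = (4.77 − 0.722) / 0.635 = 6.37 mA.

I_D = 6.37 mA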